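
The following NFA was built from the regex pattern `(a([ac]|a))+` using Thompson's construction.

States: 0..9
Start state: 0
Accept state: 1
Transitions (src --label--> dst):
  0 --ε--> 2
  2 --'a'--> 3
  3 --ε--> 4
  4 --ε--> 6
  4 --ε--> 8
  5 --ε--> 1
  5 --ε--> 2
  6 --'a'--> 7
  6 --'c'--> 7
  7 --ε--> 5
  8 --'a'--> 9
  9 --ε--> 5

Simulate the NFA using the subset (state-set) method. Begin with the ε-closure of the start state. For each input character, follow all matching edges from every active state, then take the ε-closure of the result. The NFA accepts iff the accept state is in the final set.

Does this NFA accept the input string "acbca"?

Answer: REJECT

Steps:
start: ε-closure({0}) = {0,2}
'a' @ 1: {3,4,6,8}
'c' @ 2: {1,2,5,7}  (accept∈set)
'b' @ 3: {}  — state set empty
rest 'ca' ignored (set empty)
end set {} — state 1 not in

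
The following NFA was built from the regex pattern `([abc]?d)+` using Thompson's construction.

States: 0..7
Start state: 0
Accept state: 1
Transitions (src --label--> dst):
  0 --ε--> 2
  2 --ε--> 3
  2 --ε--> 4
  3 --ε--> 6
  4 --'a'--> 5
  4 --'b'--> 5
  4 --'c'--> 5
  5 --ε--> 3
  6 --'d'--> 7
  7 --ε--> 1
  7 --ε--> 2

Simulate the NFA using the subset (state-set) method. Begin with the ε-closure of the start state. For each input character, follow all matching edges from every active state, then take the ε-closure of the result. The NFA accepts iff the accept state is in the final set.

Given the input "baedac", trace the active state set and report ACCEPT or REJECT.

initial (ε-close {0}): {0,2,3,4,6}
'b' @ 1: {3,5,6}
'a' @ 2: {}  — state set empty
rest 'edac' ignored (set empty)
end set {} — state 1 not in

Answer: REJECT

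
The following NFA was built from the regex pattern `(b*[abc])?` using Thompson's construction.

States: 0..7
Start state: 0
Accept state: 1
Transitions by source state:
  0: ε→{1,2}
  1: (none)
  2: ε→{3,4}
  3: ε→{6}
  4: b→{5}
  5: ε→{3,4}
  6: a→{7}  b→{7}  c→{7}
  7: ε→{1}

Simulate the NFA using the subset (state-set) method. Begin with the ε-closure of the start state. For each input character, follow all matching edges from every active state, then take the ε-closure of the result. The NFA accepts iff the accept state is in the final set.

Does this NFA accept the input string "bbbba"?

Answer: ACCEPT

Derivation:
S₀ = ε-closure({0}) = {0,1,2,3,4,6}
'b' @ 1: {1,3,4,5,6,7}  [accepting]
'b' @ 2: {1,3,4,5,6,7}  [accepting]
'b' @ 3: {1,3,4,5,6,7}  [accepting]
'b' @ 4: {1,3,4,5,6,7}  [accepting]
'a' @ 5: {1,7}  [accepting]
end set {1,7} — state 1 in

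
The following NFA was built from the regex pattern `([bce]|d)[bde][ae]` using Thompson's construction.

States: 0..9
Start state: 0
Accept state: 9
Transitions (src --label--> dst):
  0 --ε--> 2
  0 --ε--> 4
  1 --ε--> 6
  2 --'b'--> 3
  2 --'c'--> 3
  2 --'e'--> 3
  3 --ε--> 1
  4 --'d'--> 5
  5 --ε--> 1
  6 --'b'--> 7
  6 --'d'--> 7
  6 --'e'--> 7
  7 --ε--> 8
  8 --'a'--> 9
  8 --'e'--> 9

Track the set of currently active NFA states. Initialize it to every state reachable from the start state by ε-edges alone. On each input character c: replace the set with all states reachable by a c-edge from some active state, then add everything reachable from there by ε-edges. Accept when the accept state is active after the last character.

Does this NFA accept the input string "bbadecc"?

Answer: REJECT

Steps:
S₀ = ε-closure({0}) = {0,2,4}
'b' @ 1: {1,3,6}
'b' @ 2: {7,8}
'a' @ 3: {9}  ✓accept
'd' @ 4: {}  — no active states
rest 'ecc' ignored (set empty)
end set {} — state 9 not in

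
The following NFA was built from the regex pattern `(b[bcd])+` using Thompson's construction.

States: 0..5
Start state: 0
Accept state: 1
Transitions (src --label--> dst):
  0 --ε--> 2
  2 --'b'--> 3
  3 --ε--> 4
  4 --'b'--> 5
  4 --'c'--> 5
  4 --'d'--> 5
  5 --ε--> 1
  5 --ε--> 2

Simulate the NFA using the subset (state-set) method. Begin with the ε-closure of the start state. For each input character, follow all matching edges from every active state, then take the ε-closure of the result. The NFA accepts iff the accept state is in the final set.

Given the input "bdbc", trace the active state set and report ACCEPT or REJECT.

Answer: ACCEPT

Steps:
S₀ = ε-closure({0}) = {0,2}
'b' @ 1: {3,4}
'd' @ 2: {1,2,5}  (accept∈set)
'b' @ 3: {3,4}
'c' @ 4: {1,2,5}  (accept∈set)
end set {1,2,5} — state 1 in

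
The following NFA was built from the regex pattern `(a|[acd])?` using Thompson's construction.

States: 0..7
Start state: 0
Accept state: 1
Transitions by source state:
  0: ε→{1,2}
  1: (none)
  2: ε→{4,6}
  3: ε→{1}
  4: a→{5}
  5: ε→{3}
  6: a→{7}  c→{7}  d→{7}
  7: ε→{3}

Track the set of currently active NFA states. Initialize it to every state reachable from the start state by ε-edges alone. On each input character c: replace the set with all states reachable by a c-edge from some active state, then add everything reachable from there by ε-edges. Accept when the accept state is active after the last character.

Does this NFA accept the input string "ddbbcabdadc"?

initial (ε-close {0}): {0,1,2,4,6}
'd' @ 1: {1,3,7}  [accepting]
'd' @ 2: {}  — dead — no transitions
rest 'bbcabdadc' ignored (set empty)
after full input: {}  (accept=1 not in)

Answer: REJECT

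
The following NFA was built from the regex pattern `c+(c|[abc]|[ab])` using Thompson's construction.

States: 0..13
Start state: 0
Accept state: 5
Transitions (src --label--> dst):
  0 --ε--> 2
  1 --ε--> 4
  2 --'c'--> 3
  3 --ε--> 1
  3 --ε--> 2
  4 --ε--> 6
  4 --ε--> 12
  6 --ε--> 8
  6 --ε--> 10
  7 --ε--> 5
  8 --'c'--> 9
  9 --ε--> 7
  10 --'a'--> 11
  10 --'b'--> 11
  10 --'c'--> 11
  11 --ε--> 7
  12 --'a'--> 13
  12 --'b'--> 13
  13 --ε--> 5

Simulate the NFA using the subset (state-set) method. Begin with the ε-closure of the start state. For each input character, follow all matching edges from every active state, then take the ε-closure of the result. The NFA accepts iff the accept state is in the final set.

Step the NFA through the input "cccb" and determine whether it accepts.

start: ε-closure({0}) = {0,2}
'c' @ 1: {1,2,3,4,6,8,10,12}
'c' @ 2: {1,2,3,4,5,6,7,8,9,10,11,12}  (accept∈set)
'c' @ 3: {1,2,3,4,5,6,7,8,9,10,11,12}  (accept∈set)
'b' @ 4: {5,7,11,13}  (accept∈set)
end set {5,7,11,13} — state 5 in

Answer: ACCEPT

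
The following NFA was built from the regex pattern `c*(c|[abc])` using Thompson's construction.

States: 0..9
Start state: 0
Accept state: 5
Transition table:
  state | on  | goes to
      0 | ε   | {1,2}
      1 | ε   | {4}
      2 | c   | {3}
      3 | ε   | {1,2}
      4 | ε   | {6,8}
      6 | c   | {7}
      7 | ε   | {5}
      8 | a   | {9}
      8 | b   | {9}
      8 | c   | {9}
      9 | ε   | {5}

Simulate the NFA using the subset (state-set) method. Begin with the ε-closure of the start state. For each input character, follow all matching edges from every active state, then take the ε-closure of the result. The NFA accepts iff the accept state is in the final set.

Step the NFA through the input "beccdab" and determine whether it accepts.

S₀ = ε-closure({0}) = {0,1,2,4,6,8}
'b' @ 1: {5,9}  [accepting]
'e' @ 2: {}  — no active states
rest 'ccdab' ignored (set empty)
final: {}; accept 5 not in set

Answer: REJECT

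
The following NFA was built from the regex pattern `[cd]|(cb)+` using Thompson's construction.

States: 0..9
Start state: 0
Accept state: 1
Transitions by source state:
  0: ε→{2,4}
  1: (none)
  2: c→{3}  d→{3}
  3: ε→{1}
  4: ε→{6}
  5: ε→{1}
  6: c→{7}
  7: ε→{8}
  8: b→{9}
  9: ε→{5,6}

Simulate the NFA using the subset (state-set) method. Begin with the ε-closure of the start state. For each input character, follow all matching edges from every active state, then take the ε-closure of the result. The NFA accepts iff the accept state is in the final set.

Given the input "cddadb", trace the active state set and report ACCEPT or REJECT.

Answer: REJECT

Derivation:
start: ε-closure({0}) = {0,2,4,6}
'c' @ 1: {1,3,7,8}  ✓accept
'd' @ 2: {}  — dead — no transitions
rest 'dadb' ignored (set empty)
final: {}; accept 1 not in set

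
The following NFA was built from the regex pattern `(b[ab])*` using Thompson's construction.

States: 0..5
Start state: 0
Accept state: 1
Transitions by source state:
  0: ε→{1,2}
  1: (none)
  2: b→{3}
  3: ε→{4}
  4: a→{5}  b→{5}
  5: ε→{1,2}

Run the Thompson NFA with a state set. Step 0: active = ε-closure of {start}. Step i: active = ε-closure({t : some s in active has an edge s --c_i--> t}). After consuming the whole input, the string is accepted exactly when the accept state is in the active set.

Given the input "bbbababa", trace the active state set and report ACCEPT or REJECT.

Answer: ACCEPT

Derivation:
initial (ε-close {0}): {0,1,2}
'b' @ 1: {3,4}
'b' @ 2: {1,2,5}  [accepting]
'b' @ 3: {3,4}
'a' @ 4: {1,2,5}  [accepting]
'b' @ 5: {3,4}
'a' @ 6: {1,2,5}  [accepting]
'b' @ 7: {3,4}
'a' @ 8: {1,2,5}  [accepting]
after full input: {1,2,5}  (accept=1 in)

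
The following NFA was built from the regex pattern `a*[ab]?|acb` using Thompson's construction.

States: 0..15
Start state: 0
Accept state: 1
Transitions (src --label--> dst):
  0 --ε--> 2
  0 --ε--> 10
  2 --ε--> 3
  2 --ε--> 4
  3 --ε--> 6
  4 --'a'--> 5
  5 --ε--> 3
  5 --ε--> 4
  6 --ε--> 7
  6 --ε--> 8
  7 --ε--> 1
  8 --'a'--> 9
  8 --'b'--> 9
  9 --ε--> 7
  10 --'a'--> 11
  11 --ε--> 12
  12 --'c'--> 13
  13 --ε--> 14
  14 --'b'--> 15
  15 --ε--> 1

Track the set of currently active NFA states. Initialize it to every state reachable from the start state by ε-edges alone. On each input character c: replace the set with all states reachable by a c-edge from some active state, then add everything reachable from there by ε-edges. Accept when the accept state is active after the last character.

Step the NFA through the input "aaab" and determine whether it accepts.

Answer: ACCEPT

Steps:
S₀ = ε-closure({0}) = {0,1,2,3,4,6,7,8,10}
'a' @ 1: {1,3,4,5,6,7,8,9,11,12}  ✓accept
'a' @ 2: {1,3,4,5,6,7,8,9}  ✓accept
'a' @ 3: {1,3,4,5,6,7,8,9}  ✓accept
'b' @ 4: {1,7,9}  ✓accept
after full input: {1,7,9}  (accept=1 in)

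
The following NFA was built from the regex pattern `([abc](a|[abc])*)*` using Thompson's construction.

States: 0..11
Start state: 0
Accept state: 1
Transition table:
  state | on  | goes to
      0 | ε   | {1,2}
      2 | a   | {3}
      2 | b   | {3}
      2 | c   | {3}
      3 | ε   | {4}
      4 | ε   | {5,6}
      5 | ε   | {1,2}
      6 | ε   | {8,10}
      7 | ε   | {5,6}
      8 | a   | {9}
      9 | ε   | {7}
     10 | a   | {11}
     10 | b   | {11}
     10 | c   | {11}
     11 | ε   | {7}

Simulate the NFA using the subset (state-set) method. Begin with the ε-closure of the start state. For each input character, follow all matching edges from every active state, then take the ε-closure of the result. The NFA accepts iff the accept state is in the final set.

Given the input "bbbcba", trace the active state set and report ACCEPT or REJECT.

start: ε-closure({0}) = {0,1,2}
'b' @ 1: {1,2,3,4,5,6,8,10}  [accepting]
'b' @ 2: {1,2,3,4,5,6,7,8,10,11}  [accepting]
'b' @ 3: {1,2,3,4,5,6,7,8,10,11}  [accepting]
'c' @ 4: {1,2,3,4,5,6,7,8,10,11}  [accepting]
'b' @ 5: {1,2,3,4,5,6,7,8,10,11}  [accepting]
'a' @ 6: {1,2,3,4,5,6,7,8,9,10,11}  [accepting]
after full input: {1,2,3,4,5,6,7,8,9,10,11}  (accept=1 in)

Answer: ACCEPT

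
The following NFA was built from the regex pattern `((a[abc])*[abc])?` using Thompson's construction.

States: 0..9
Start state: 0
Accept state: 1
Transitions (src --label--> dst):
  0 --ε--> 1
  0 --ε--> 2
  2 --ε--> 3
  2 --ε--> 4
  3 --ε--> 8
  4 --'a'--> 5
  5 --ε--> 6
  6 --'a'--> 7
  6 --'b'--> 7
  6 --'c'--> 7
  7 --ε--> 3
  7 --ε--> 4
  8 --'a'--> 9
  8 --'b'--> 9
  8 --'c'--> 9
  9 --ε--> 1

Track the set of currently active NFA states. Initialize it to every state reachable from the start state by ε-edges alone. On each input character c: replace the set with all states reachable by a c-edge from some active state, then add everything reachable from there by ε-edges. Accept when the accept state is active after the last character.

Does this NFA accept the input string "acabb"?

initial (ε-close {0}): {0,1,2,3,4,8}
'a' @ 1: {1,5,6,9}  ✓accept
'c' @ 2: {3,4,7,8}
'a' @ 3: {1,5,6,9}  ✓accept
'b' @ 4: {3,4,7,8}
'b' @ 5: {1,9}  ✓accept
after full input: {1,9}  (accept=1 in)

Answer: ACCEPT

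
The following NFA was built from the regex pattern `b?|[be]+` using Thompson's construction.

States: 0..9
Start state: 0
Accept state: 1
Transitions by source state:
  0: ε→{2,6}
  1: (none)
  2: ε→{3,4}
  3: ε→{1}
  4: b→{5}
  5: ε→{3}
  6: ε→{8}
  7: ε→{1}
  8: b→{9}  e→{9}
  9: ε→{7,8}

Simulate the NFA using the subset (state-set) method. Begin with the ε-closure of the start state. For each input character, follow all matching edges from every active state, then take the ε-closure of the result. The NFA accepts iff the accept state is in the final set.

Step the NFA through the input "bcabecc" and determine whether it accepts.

Answer: REJECT

Steps:
initial (ε-close {0}): {0,1,2,3,4,6,8}
'b' @ 1: {1,3,5,7,8,9}  (accept∈set)
'c' @ 2: {}  — no active states
rest 'abecc' ignored (set empty)
final: {}; accept 1 not in set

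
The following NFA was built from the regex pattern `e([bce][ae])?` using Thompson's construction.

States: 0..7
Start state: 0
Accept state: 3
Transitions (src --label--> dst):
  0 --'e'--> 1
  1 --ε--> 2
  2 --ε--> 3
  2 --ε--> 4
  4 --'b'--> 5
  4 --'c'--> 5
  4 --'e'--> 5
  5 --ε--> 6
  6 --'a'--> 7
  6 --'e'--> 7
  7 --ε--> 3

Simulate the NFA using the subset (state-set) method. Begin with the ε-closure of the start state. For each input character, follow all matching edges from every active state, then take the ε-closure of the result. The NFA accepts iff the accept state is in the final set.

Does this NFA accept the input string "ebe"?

initial (ε-close {0}): {0}
'e' @ 1: {1,2,3,4}  (accept∈set)
'b' @ 2: {5,6}
'e' @ 3: {3,7}  (accept∈set)
after full input: {3,7}  (accept=3 in)

Answer: ACCEPT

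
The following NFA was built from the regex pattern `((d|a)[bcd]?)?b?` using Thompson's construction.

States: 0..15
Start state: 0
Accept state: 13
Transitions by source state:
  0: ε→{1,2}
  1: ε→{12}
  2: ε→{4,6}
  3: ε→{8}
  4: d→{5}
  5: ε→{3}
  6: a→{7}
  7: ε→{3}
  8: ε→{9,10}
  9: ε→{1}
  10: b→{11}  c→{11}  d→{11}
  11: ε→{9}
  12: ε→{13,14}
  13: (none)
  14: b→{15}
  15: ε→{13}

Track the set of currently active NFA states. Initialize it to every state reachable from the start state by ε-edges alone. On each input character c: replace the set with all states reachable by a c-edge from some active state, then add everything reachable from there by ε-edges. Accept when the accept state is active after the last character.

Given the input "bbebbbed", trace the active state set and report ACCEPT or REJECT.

start: ε-closure({0}) = {0,1,2,4,6,12,13,14}
'b' @ 1: {13,15}  (accept∈set)
'b' @ 2: {}  — state set empty
rest 'ebbbed' ignored (set empty)
final: {}; accept 13 not in set

Answer: REJECT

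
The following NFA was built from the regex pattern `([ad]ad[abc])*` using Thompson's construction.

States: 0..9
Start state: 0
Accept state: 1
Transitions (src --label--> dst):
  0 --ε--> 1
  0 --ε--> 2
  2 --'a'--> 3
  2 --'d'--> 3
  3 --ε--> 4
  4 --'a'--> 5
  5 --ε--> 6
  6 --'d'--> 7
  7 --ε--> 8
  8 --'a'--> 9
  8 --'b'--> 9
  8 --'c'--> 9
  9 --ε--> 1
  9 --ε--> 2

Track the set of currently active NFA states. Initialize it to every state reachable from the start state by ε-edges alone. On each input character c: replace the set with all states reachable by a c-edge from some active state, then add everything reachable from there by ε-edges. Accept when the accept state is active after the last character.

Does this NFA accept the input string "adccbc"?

initial (ε-close {0}): {0,1,2}
'a' @ 1: {3,4}
'd' @ 2: {}  — state set empty
rest 'ccbc' ignored (set empty)
end set {} — state 1 not in

Answer: REJECT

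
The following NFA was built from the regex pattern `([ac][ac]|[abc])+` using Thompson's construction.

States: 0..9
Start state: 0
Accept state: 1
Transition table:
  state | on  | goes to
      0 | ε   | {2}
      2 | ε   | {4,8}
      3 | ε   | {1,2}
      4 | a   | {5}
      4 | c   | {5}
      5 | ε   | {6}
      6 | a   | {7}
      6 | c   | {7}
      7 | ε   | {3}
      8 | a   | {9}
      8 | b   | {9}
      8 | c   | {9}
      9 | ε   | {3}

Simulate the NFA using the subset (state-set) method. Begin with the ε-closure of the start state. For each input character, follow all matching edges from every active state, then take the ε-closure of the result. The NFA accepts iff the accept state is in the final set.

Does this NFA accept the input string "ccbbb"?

initial (ε-close {0}): {0,2,4,8}
'c' @ 1: {1,2,3,4,5,6,8,9}  [accepting]
'c' @ 2: {1,2,3,4,5,6,7,8,9}  [accepting]
'b' @ 3: {1,2,3,4,8,9}  [accepting]
'b' @ 4: {1,2,3,4,8,9}  [accepting]
'b' @ 5: {1,2,3,4,8,9}  [accepting]
end set {1,2,3,4,8,9} — state 1 in

Answer: ACCEPT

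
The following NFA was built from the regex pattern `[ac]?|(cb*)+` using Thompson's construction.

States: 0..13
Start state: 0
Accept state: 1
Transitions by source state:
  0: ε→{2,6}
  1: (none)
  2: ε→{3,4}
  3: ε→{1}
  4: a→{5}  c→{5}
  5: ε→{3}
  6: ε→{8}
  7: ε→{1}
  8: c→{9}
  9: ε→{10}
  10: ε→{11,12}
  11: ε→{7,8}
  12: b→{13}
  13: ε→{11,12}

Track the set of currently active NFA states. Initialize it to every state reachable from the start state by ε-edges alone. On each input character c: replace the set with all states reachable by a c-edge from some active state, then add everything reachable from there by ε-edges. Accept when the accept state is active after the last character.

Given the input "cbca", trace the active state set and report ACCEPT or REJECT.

S₀ = ε-closure({0}) = {0,1,2,3,4,6,8}
'c' @ 1: {1,3,5,7,8,9,10,11,12}  [accepting]
'b' @ 2: {1,7,8,11,12,13}  [accepting]
'c' @ 3: {1,7,8,9,10,11,12}  [accepting]
'a' @ 4: {}  — state set empty
final: {}; accept 1 not in set

Answer: REJECT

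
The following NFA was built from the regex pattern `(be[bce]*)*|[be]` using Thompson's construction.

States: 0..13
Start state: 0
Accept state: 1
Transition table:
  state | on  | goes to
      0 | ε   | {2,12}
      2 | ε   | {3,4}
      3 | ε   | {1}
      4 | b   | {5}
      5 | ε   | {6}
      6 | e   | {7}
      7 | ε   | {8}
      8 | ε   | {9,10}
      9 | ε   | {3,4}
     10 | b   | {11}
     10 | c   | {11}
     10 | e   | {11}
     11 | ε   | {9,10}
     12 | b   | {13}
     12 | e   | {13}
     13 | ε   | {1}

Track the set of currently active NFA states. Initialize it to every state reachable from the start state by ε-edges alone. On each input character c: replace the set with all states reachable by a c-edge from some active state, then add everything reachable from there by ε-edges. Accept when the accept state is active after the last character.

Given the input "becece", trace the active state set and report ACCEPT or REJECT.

Answer: ACCEPT

Derivation:
S₀ = ε-closure({0}) = {0,1,2,3,4,12}
'b' @ 1: {1,5,6,13}  ✓accept
'e' @ 2: {1,3,4,7,8,9,10}  ✓accept
'c' @ 3: {1,3,4,9,10,11}  ✓accept
'e' @ 4: {1,3,4,9,10,11}  ✓accept
'c' @ 5: {1,3,4,9,10,11}  ✓accept
'e' @ 6: {1,3,4,9,10,11}  ✓accept
final: {1,3,4,9,10,11}; accept 1 in set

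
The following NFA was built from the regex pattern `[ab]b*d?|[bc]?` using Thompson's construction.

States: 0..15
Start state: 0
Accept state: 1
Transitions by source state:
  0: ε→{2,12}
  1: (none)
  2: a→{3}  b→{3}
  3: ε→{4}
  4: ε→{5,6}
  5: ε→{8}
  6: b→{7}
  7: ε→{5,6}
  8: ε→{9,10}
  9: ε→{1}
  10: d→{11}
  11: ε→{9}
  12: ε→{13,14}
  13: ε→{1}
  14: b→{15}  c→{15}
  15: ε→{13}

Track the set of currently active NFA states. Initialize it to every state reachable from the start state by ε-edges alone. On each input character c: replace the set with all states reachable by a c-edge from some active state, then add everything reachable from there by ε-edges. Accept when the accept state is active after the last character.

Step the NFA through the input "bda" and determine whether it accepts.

Answer: REJECT

Derivation:
start: ε-closure({0}) = {0,1,2,12,13,14}
'b' @ 1: {1,3,4,5,6,8,9,10,13,15}  [accepting]
'd' @ 2: {1,9,11}  [accepting]
'a' @ 3: {}  — no active states
after full input: {}  (accept=1 not in)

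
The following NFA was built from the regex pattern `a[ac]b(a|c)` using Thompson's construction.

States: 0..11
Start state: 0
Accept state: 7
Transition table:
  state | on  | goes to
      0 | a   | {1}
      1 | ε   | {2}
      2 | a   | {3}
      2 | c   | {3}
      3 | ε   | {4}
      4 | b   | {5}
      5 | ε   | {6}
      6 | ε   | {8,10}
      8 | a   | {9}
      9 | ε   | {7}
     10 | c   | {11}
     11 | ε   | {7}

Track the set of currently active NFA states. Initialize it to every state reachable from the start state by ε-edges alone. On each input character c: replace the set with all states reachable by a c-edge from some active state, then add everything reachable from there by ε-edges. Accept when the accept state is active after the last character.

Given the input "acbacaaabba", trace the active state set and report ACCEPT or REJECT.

Answer: REJECT

Derivation:
S₀ = ε-closure({0}) = {0}
'a' @ 1: {1,2}
'c' @ 2: {3,4}
'b' @ 3: {5,6,8,10}
'a' @ 4: {7,9}  (accept∈set)
'c' @ 5: {}  — state set empty
rest 'aaabba' ignored (set empty)
end set {} — state 7 not in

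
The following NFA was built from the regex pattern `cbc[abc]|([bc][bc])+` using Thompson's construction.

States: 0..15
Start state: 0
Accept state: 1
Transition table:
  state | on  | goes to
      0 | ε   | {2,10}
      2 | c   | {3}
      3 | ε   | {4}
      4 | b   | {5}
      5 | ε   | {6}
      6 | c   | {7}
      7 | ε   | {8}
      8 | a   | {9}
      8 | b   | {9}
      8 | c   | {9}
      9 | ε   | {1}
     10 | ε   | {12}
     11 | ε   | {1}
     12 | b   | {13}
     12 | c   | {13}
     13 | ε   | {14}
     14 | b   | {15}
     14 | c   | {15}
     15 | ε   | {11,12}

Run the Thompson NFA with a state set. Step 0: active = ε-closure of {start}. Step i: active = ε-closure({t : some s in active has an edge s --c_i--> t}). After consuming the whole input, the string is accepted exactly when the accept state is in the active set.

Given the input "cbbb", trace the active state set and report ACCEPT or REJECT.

Answer: ACCEPT

Derivation:
initial (ε-close {0}): {0,2,10,12}
'c' @ 1: {3,4,13,14}
'b' @ 2: {1,5,6,11,12,15}  [accepting]
'b' @ 3: {13,14}
'b' @ 4: {1,11,12,15}  [accepting]
after full input: {1,11,12,15}  (accept=1 in)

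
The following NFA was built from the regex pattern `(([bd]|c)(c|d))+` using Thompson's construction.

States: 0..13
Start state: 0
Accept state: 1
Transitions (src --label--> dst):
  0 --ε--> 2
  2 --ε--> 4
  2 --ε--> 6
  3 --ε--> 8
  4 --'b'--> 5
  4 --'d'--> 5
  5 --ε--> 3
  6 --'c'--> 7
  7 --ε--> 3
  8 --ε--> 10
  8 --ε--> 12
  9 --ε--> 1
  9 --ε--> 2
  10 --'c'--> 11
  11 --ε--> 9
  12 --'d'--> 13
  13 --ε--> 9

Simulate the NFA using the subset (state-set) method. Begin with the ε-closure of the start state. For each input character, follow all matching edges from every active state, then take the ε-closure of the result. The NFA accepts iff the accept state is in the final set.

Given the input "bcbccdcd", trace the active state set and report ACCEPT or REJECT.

Answer: ACCEPT

Derivation:
initial (ε-close {0}): {0,2,4,6}
'b' @ 1: {3,5,8,10,12}
'c' @ 2: {1,2,4,6,9,11}  (accept∈set)
'b' @ 3: {3,5,8,10,12}
'c' @ 4: {1,2,4,6,9,11}  (accept∈set)
'c' @ 5: {3,7,8,10,12}
'd' @ 6: {1,2,4,6,9,13}  (accept∈set)
'c' @ 7: {3,7,8,10,12}
'd' @ 8: {1,2,4,6,9,13}  (accept∈set)
end set {1,2,4,6,9,13} — state 1 in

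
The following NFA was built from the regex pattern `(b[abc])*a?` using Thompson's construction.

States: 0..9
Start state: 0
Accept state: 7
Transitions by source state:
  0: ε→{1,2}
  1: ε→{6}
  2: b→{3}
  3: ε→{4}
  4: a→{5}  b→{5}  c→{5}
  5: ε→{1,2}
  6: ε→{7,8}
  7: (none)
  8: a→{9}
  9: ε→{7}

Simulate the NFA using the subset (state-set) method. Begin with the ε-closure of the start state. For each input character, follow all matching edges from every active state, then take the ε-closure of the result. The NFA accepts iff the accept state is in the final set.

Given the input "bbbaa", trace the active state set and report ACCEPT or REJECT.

initial (ε-close {0}): {0,1,2,6,7,8}
'b' @ 1: {3,4}
'b' @ 2: {1,2,5,6,7,8}  [accepting]
'b' @ 3: {3,4}
'a' @ 4: {1,2,5,6,7,8}  [accepting]
'a' @ 5: {7,9}  [accepting]
after full input: {7,9}  (accept=7 in)

Answer: ACCEPT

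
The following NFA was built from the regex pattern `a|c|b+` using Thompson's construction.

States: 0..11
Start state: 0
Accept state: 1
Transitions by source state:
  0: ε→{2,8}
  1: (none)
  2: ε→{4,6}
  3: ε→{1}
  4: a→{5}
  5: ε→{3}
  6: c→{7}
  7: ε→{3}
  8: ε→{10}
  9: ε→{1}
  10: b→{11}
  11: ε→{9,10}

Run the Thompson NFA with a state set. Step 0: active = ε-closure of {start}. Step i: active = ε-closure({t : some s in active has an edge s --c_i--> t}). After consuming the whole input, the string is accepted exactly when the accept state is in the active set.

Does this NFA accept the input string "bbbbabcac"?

Answer: REJECT

Trace:
S₀ = ε-closure({0}) = {0,2,4,6,8,10}
'b' @ 1: {1,9,10,11}  ✓accept
'b' @ 2: {1,9,10,11}  ✓accept
'b' @ 3: {1,9,10,11}  ✓accept
'b' @ 4: {1,9,10,11}  ✓accept
'a' @ 5: {}  — state set empty
rest 'bcac' ignored (set empty)
end set {} — state 1 not in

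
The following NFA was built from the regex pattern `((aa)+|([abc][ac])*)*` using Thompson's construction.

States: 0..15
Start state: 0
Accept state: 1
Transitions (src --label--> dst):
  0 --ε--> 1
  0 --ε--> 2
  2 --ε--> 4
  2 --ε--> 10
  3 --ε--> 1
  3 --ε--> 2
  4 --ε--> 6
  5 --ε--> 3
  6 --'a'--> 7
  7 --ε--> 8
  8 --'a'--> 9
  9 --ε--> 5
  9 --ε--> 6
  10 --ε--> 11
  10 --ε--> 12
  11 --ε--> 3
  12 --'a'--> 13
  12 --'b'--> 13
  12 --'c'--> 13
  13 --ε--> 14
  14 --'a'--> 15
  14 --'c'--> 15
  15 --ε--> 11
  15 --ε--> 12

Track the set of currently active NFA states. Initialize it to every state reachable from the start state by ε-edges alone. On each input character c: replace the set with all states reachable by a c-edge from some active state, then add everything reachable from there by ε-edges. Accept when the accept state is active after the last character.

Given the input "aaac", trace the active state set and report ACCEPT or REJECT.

Answer: ACCEPT

Trace:
initial (ε-close {0}): {0,1,2,3,4,6,10,11,12}
'a' @ 1: {7,8,13,14}
'a' @ 2: {1,2,3,4,5,6,9,10,11,12,15}  (accept∈set)
'a' @ 3: {7,8,13,14}
'c' @ 4: {1,2,3,4,6,10,11,12,15}  (accept∈set)
final: {1,2,3,4,6,10,11,12,15}; accept 1 in set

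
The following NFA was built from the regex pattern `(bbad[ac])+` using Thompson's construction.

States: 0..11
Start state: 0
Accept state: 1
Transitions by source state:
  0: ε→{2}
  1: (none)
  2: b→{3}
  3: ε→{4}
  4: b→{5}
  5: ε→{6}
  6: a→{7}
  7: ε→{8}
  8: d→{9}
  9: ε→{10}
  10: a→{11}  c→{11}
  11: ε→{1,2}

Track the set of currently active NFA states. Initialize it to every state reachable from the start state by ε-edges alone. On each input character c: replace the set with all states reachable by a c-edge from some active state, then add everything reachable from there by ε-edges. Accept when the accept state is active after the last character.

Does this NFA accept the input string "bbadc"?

start: ε-closure({0}) = {0,2}
'b' @ 1: {3,4}
'b' @ 2: {5,6}
'a' @ 3: {7,8}
'd' @ 4: {9,10}
'c' @ 5: {1,2,11}  [accepting]
after full input: {1,2,11}  (accept=1 in)

Answer: ACCEPT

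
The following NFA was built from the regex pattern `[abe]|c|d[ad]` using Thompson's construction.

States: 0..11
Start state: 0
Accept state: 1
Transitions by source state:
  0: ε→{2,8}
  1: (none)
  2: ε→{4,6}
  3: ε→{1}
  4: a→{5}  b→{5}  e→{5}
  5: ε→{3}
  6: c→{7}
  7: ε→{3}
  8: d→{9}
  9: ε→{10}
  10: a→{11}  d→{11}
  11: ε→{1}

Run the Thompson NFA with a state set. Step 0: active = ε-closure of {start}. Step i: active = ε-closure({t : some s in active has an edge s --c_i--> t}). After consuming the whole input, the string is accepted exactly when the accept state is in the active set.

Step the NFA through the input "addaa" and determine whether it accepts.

start: ε-closure({0}) = {0,2,4,6,8}
'a' @ 1: {1,3,5}  [accepting]
'd' @ 2: {}  — dead — no transitions
rest 'daa' ignored (set empty)
end set {} — state 1 not in

Answer: REJECT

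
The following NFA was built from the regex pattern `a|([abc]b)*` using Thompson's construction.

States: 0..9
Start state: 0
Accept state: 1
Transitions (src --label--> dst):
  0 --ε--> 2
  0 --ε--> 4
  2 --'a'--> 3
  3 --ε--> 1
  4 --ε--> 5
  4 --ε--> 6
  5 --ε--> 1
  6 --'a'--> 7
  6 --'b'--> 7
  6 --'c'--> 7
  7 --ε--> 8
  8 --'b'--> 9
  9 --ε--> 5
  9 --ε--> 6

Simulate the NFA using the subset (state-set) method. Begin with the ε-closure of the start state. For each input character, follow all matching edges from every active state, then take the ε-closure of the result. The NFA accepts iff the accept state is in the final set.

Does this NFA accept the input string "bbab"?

S₀ = ε-closure({0}) = {0,1,2,4,5,6}
'b' @ 1: {7,8}
'b' @ 2: {1,5,6,9}  ✓accept
'a' @ 3: {7,8}
'b' @ 4: {1,5,6,9}  ✓accept
after full input: {1,5,6,9}  (accept=1 in)

Answer: ACCEPT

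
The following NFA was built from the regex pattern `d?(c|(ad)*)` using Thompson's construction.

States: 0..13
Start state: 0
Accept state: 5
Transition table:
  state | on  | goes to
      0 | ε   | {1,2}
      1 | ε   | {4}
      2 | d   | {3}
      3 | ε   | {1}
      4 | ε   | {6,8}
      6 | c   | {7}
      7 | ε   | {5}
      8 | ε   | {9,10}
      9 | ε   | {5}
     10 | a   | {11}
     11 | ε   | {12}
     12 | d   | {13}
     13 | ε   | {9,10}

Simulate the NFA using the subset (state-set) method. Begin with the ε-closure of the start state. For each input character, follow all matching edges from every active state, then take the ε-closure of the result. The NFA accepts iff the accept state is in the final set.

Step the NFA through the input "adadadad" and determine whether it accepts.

Answer: ACCEPT

Trace:
initial (ε-close {0}): {0,1,2,4,5,6,8,9,10}
'a' @ 1: {11,12}
'd' @ 2: {5,9,10,13}  ✓accept
'a' @ 3: {11,12}
'd' @ 4: {5,9,10,13}  ✓accept
'a' @ 5: {11,12}
'd' @ 6: {5,9,10,13}  ✓accept
'a' @ 7: {11,12}
'd' @ 8: {5,9,10,13}  ✓accept
final: {5,9,10,13}; accept 5 in set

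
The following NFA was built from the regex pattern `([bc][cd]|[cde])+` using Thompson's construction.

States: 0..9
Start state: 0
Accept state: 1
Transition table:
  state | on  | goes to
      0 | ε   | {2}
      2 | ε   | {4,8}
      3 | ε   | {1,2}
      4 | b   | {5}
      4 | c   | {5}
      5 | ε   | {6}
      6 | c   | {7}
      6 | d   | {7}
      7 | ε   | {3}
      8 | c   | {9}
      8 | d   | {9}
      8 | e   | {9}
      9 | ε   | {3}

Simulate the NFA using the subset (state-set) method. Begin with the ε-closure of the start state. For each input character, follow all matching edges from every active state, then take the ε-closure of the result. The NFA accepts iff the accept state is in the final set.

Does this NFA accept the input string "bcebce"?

Answer: ACCEPT

Derivation:
start: ε-closure({0}) = {0,2,4,8}
'b' @ 1: {5,6}
'c' @ 2: {1,2,3,4,7,8}  ✓accept
'e' @ 3: {1,2,3,4,8,9}  ✓accept
'b' @ 4: {5,6}
'c' @ 5: {1,2,3,4,7,8}  ✓accept
'e' @ 6: {1,2,3,4,8,9}  ✓accept
end set {1,2,3,4,8,9} — state 1 in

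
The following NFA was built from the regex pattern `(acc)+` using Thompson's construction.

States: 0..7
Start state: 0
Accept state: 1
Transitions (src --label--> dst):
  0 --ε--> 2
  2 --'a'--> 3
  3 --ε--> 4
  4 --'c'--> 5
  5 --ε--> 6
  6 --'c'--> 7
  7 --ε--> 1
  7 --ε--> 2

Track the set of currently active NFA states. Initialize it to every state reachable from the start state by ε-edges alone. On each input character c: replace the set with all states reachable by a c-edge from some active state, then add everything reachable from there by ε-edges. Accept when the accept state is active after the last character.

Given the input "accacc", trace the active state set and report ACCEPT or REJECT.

start: ε-closure({0}) = {0,2}
'a' @ 1: {3,4}
'c' @ 2: {5,6}
'c' @ 3: {1,2,7}  [accepting]
'a' @ 4: {3,4}
'c' @ 5: {5,6}
'c' @ 6: {1,2,7}  [accepting]
after full input: {1,2,7}  (accept=1 in)

Answer: ACCEPT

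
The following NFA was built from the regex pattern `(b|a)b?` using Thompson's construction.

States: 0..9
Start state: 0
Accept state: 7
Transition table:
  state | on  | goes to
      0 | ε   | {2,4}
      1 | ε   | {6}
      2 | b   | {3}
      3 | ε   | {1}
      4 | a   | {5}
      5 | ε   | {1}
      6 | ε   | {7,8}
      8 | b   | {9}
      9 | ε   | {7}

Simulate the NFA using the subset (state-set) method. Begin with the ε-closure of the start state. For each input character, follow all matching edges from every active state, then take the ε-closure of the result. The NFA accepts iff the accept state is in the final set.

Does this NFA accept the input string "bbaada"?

Answer: REJECT

Derivation:
initial (ε-close {0}): {0,2,4}
'b' @ 1: {1,3,6,7,8}  (accept∈set)
'b' @ 2: {7,9}  (accept∈set)
'a' @ 3: {}  — state set empty
rest 'ada' ignored (set empty)
after full input: {}  (accept=7 not in)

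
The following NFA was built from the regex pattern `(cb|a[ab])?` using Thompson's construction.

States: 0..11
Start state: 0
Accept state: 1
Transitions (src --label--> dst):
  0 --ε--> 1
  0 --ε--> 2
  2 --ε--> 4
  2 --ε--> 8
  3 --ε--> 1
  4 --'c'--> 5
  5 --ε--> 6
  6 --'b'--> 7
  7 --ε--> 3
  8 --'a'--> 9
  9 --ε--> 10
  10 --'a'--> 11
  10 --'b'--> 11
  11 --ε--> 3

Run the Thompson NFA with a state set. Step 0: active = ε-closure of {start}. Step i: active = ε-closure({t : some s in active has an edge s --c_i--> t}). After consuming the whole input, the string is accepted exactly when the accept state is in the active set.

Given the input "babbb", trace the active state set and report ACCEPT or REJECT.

Answer: REJECT

Trace:
initial (ε-close {0}): {0,1,2,4,8}
'b' @ 1: {}  — state set empty
rest 'abbb' ignored (set empty)
after full input: {}  (accept=1 not in)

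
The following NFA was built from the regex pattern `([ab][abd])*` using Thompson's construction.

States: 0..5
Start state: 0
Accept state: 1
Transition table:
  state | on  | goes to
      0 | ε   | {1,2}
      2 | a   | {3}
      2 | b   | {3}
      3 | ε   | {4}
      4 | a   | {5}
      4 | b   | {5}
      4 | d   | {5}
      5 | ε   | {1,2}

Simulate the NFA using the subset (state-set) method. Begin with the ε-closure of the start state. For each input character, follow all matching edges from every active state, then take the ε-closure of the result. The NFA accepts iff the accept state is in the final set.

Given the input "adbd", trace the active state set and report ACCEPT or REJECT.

S₀ = ε-closure({0}) = {0,1,2}
'a' @ 1: {3,4}
'd' @ 2: {1,2,5}  [accepting]
'b' @ 3: {3,4}
'd' @ 4: {1,2,5}  [accepting]
end set {1,2,5} — state 1 in

Answer: ACCEPT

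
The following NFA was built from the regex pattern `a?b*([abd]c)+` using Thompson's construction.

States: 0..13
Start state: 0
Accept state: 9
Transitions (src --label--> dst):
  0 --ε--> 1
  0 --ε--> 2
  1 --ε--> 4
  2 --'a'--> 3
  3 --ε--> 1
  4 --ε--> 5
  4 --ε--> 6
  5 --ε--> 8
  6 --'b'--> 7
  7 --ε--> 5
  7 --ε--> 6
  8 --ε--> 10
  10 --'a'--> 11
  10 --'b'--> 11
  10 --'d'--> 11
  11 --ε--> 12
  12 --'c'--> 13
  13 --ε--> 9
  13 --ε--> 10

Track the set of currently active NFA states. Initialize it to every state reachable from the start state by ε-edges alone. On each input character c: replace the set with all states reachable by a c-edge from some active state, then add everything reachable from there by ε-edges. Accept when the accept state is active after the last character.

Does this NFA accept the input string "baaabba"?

S₀ = ε-closure({0}) = {0,1,2,4,5,6,8,10}
'b' @ 1: {5,6,7,8,10,11,12}
'a' @ 2: {11,12}
'a' @ 3: {}  — dead — no transitions
rest 'abba' ignored (set empty)
final: {}; accept 9 not in set

Answer: REJECT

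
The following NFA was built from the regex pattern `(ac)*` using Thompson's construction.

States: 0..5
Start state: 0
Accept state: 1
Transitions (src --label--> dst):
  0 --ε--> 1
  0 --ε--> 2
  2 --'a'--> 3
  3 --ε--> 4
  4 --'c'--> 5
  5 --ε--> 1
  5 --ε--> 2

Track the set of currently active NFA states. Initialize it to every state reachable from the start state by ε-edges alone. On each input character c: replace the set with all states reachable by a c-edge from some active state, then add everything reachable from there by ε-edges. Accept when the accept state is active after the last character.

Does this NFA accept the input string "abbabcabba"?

start: ε-closure({0}) = {0,1,2}
'a' @ 1: {3,4}
'b' @ 2: {}  — dead — no transitions
rest 'babcabba' ignored (set empty)
final: {}; accept 1 not in set

Answer: REJECT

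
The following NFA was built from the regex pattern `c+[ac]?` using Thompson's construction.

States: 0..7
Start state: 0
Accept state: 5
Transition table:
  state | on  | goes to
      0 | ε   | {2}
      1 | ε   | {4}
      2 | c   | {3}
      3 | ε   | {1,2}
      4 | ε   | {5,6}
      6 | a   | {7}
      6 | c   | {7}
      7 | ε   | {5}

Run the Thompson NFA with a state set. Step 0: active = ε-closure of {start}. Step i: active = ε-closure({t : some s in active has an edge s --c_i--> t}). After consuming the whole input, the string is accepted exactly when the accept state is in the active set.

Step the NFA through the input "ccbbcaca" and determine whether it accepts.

start: ε-closure({0}) = {0,2}
'c' @ 1: {1,2,3,4,5,6}  [accepting]
'c' @ 2: {1,2,3,4,5,6,7}  [accepting]
'b' @ 3: {}  — state set empty
rest 'bcaca' ignored (set empty)
final: {}; accept 5 not in set

Answer: REJECT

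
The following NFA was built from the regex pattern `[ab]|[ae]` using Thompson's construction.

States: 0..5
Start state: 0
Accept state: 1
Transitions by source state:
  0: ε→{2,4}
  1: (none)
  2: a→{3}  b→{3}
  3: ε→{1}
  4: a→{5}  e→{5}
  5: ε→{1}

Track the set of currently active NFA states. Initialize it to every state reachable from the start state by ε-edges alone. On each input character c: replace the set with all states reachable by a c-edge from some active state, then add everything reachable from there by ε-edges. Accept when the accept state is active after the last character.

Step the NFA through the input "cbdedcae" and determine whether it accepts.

Answer: REJECT

Trace:
S₀ = ε-closure({0}) = {0,2,4}
'c' @ 1: {}  — state set empty
rest 'bdedcae' ignored (set empty)
after full input: {}  (accept=1 not in)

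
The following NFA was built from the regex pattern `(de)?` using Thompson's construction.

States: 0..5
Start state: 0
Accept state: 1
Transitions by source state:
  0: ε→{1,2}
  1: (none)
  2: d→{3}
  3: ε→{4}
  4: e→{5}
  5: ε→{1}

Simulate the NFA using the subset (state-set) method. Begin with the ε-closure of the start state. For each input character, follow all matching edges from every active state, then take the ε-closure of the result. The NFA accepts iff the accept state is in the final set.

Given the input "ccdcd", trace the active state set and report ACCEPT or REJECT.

Answer: REJECT

Steps:
start: ε-closure({0}) = {0,1,2}
'c' @ 1: {}  — dead — no transitions
rest 'cdcd' ignored (set empty)
after full input: {}  (accept=1 not in)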